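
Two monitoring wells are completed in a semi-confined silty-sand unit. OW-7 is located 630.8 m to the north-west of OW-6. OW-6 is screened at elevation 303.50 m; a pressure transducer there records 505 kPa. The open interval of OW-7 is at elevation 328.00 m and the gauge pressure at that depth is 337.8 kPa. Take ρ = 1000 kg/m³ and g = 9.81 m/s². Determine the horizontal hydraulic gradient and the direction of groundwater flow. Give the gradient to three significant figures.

Pressure head at OW-6: ψ = P/(ρg) = 505×1000 / (1000 × 9.81) = 51.48 m.
Total head at OW-6: h = z + ψ = 303.50 + 51.48 = 354.98 m.
Pressure head at OW-7: ψ = P/(ρg) = 337.8×1000 / (1000 × 9.81) = 34.43 m.
Total head at OW-7: h = z + ψ = 328.00 + 34.43 = 362.43 m.
Head difference: h(OW-6) − h(OW-7) = 354.98 − 362.43 = -7.45 m.
Hydraulic gradient: i = |Δh| / L = 7.45 / 630.8 = 0.0118.
Flow is from higher to lower head: from OW-7 toward OW-6, i.e. toward the south-east.

i ≈ 0.0118; groundwater flows toward the south-east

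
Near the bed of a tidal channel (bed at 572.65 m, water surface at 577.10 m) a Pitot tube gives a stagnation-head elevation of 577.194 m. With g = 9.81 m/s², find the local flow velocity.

Near the bed, under hydrostatic conditions, the piezometric head (z + ψ) equals the free-surface elevation, 577.10 m.
Velocity head = total − piezometric = 577.194 − 577.10 = 0.094 m.
v = √(2g·h_v) = √(2 × 9.81 × 0.094) = 1.36 m/s.

v ≈ 1.36 m/s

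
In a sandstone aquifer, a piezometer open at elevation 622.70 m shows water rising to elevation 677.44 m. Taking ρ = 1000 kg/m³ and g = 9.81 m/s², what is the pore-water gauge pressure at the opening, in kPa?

P ≈ 537 kPa

Pressure head ψ = h − z = 677.44 − 622.70 = 54.74 m.
P = ρgψ = 1000 × 9.81 × 54.74 = 536999 Pa ≈ 537 kPa.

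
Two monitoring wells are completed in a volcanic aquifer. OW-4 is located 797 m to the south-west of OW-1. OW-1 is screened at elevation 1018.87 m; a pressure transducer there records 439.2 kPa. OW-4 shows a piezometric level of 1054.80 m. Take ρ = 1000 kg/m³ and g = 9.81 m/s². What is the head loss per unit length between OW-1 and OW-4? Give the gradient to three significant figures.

Pressure head at OW-1: ψ = P/(ρg) = 439.2×1000 / (1000 × 9.81) = 44.77 m.
Total head at OW-1: h = z + ψ = 1018.87 + 44.77 = 1063.64 m.
Total head at OW-4: h = 1054.80 m (water level in the piezometer is the total head).
Head difference: h(OW-1) − h(OW-4) = 1063.64 − 1054.80 = 8.84 m.
Hydraulic gradient: i = |Δh| / L = 8.84 / 797 = 0.0111.

i ≈ 0.0111 m/m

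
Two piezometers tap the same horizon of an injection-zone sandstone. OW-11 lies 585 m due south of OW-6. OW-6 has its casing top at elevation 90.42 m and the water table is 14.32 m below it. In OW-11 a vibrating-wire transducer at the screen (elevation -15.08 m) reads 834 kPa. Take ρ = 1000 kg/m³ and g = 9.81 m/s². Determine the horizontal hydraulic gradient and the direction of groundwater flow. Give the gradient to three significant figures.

Total head at OW-6: h = 90.42 − 14.32 = 76.10 m.
Pressure head at OW-11: ψ = P/(ρg) = 834×1000 / (1000 × 9.81) = 85.02 m.
Total head at OW-11: h = z + ψ = -15.08 + 85.02 = 69.94 m.
Head difference: h(OW-6) − h(OW-11) = 76.10 − 69.94 = 6.16 m.
Hydraulic gradient: i = |Δh| / L = 6.16 / 585 = 0.0105.
Flow is from higher to lower head: from OW-6 toward OW-11, i.e. toward the south.

i ≈ 0.0105; groundwater flows toward the south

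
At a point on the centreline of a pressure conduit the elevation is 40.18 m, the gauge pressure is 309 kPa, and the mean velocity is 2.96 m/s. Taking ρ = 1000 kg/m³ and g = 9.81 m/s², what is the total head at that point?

Pressure head ψ = P/(ρg) = 309×1000 / (1000 × 9.81) = 31.50 m.
Velocity head = v²/(2g) = 2.96² / (2 × 9.81) = 0.447 m.
h = z + ψ + v²/(2g) = 40.18 + 31.50 + 0.447 = 72.13 m.

h ≈ 72.13 m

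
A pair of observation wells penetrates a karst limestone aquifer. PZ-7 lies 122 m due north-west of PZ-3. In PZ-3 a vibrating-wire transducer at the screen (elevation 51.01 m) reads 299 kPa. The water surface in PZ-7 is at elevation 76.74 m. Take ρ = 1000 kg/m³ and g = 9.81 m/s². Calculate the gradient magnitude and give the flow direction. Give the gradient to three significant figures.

i ≈ 0.0389; groundwater flows toward the north-west

Pressure head at PZ-3: ψ = P/(ρg) = 299×1000 / (1000 × 9.81) = 30.48 m.
Total head at PZ-3: h = z + ψ = 51.01 + 30.48 = 81.49 m.
Total head at PZ-7: h = 76.74 m (water level in the piezometer is the total head).
Head difference: h(PZ-3) − h(PZ-7) = 81.49 − 76.74 = 4.75 m.
Hydraulic gradient: i = |Δh| / L = 4.75 / 122 = 0.0389.
Flow is from higher to lower head: from PZ-3 toward PZ-7, i.e. toward the north-west.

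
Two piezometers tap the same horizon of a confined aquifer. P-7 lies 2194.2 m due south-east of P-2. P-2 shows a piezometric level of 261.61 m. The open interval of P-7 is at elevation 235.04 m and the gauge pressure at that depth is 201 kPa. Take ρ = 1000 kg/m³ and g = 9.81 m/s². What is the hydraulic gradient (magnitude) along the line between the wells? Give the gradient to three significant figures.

Total head at P-2: h = 261.61 m (water level in the piezometer is the total head).
Pressure head at P-7: ψ = P/(ρg) = 201×1000 / (1000 × 9.81) = 20.49 m.
Total head at P-7: h = z + ψ = 235.04 + 20.49 = 255.53 m.
Head difference: h(P-2) − h(P-7) = 261.61 − 255.53 = 6.08 m.
Hydraulic gradient: i = |Δh| / L = 6.08 / 2194.2 = 0.00277.

i ≈ 0.00277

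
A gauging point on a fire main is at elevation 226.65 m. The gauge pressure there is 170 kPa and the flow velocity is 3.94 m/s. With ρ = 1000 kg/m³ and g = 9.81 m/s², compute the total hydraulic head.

h ≈ 244.77 m

Pressure head ψ = P/(ρg) = 170×1000 / (1000 × 9.81) = 17.33 m.
Velocity head = v²/(2g) = 3.94² / (2 × 9.81) = 0.791 m.
h = z + ψ + v²/(2g) = 226.65 + 17.33 + 0.791 = 244.77 m.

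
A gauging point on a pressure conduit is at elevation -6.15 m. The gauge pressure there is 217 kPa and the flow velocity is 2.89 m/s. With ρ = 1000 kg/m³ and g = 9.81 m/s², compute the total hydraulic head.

Pressure head ψ = P/(ρg) = 217×1000 / (1000 × 9.81) = 22.12 m.
Velocity head = v²/(2g) = 2.89² / (2 × 9.81) = 0.426 m.
h = z + ψ + v²/(2g) = -6.15 + 22.12 + 0.426 = 16.40 m.

h ≈ 16.40 m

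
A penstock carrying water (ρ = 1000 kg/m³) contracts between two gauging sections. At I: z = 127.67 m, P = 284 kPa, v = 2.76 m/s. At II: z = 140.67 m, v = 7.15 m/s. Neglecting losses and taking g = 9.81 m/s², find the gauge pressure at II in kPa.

P₂ ≈ 135 kPa

Pressure head at I: ψ₁ = P₁/(ρg) = 284×1000 / (1000 × 9.81) = 28.95 m.
Velocity heads: v₁²/2g = 2.76²/19.62 = 0.388 m; v₂²/2g = 7.15²/19.62 = 2.606 m.
Total head H = z₁ + ψ₁ + v₁²/2g = 127.67 + 28.95 + 0.388 = 157.01 m.
ψ₂ = H − z₂ − v₂²/2g = 157.01 − 140.67 − 2.606 = 13.73 m.
P₂ = ρgψ₂ = 1000 × 9.81 × 13.73 ≈ 135 kPa.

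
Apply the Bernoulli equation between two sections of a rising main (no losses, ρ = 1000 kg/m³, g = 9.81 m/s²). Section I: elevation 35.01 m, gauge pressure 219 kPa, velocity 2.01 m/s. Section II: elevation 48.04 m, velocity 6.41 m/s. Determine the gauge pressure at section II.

P₂ ≈ 72.7 kPa

Pressure head at I: ψ₁ = P₁/(ρg) = 219×1000 / (1000 × 9.81) = 22.32 m.
Velocity heads: v₁²/2g = 2.01²/19.62 = 0.206 m; v₂²/2g = 6.41²/19.62 = 2.094 m.
Total head H = z₁ + ψ₁ + v₁²/2g = 35.01 + 22.32 + 0.206 = 57.54 m.
ψ₂ = H − z₂ − v₂²/2g = 57.54 − 48.04 − 2.094 = 7.41 m.
P₂ = ρgψ₂ = 1000 × 9.81 × 7.41 ≈ 72.7 kPa.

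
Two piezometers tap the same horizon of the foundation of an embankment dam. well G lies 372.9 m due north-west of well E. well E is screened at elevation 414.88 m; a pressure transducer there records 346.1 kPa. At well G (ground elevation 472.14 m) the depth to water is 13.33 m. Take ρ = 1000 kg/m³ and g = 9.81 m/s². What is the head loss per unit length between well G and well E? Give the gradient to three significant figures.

i ≈ 0.0232 m/m

Pressure head at well E: ψ = P/(ρg) = 346.1×1000 / (1000 × 9.81) = 35.28 m.
Total head at well E: h = z + ψ = 414.88 + 35.28 = 450.16 m.
Total head at well G: h = 472.14 − 13.33 = 458.81 m.
Head difference: h(well E) − h(well G) = 450.16 − 458.81 = -8.65 m.
Hydraulic gradient: i = |Δh| / L = 8.65 / 372.9 = 0.0232.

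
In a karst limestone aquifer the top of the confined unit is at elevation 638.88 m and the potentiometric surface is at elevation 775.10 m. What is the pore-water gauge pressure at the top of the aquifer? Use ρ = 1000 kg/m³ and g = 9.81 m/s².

P ≈ 1340 kPa

Pressure head at the aquifer top: ψ = h − z = 775.10 − 638.88 = 136.22 m.
P = ρgψ = 1000 × 9.81 × 136.22 = 1336318 Pa ≈ 1340 kPa.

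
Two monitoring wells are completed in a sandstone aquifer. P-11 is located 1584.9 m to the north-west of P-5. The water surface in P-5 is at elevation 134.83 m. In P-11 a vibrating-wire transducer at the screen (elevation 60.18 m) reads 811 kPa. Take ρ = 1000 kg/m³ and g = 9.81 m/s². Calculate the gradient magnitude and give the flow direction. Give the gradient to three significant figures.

Total head at P-5: h = 134.83 m (water level in the piezometer is the total head).
Pressure head at P-11: ψ = P/(ρg) = 811×1000 / (1000 × 9.81) = 82.67 m.
Total head at P-11: h = z + ψ = 60.18 + 82.67 = 142.85 m.
Head difference: h(P-5) − h(P-11) = 134.83 − 142.85 = -8.02 m.
Hydraulic gradient: i = |Δh| / L = 8.02 / 1584.9 = 0.00506.
Flow is from higher to lower head: from P-11 toward P-5, i.e. toward the south-east.

i ≈ 0.00506; groundwater flows toward the south-east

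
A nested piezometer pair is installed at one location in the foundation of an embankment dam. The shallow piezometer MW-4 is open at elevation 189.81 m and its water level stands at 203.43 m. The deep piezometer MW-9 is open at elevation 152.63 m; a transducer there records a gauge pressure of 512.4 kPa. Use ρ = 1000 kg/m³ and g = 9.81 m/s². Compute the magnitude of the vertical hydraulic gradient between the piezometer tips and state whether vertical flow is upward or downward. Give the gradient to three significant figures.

|i_v| ≈ 0.0385; vertical flow is upward

Total head at MW-4: h = 203.43 m (water level in the standpipe).
Pressure head at MW-9: ψ = P/(ρg) = 512.4×1000 / (1000 × 9.81) = 52.23 m.
Total head at MW-9: h = z + ψ = 152.63 + 52.23 = 204.86 m.
Δh = h(MW-4) − h(MW-9) = 203.43 − 204.86 = -1.43 m.
Vertical separation Δz = 189.81 − 152.63 = 37.18 m.
|i_v| = |Δh| / Δz = 1.43 / 37.18 = 0.0385.
Head is higher in the deep piezometer, so vertical flow is upward (discharge condition).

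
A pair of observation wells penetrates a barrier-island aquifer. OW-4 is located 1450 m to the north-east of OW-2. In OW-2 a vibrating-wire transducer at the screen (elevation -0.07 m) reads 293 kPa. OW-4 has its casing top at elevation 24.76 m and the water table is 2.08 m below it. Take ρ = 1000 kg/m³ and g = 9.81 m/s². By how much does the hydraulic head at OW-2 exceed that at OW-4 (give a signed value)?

Δh ≈ 7.12 m

Pressure head at OW-2: ψ = P/(ρg) = 293×1000 / (1000 × 9.81) = 29.87 m.
Total head at OW-2: h = z + ψ = -0.07 + 29.87 = 29.80 m.
Total head at OW-4: h = 24.76 − 2.08 = 22.68 m.
Head difference: h(OW-2) − h(OW-4) = 29.80 − 22.68 = 7.12 m.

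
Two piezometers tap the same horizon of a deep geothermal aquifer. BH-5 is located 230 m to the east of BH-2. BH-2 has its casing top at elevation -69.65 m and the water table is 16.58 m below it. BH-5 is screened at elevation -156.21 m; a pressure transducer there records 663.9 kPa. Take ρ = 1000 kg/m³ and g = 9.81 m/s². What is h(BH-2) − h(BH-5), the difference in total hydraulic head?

Total head at BH-2: h = -69.65 − 16.58 = -86.23 m.
Pressure head at BH-5: ψ = P/(ρg) = 663.9×1000 / (1000 × 9.81) = 67.68 m.
Total head at BH-5: h = z + ψ = -156.21 + 67.68 = -88.53 m.
Head difference: h(BH-2) − h(BH-5) = -86.23 − (-88.53) = 2.30 m.

Δh ≈ 2.30 m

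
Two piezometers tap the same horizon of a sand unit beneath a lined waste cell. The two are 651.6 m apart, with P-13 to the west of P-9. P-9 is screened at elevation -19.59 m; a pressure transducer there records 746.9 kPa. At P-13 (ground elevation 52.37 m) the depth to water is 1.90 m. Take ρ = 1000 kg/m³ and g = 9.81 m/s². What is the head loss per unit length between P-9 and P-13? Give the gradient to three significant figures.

Pressure head at P-9: ψ = P/(ρg) = 746.9×1000 / (1000 × 9.81) = 76.14 m.
Total head at P-9: h = z + ψ = -19.59 + 76.14 = 56.55 m.
Total head at P-13: h = 52.37 − 1.90 = 50.47 m.
Head difference: h(P-9) − h(P-13) = 56.55 − 50.47 = 6.08 m.
Hydraulic gradient: i = |Δh| / L = 6.08 / 651.6 = 0.00933.

i ≈ 0.00933 m/m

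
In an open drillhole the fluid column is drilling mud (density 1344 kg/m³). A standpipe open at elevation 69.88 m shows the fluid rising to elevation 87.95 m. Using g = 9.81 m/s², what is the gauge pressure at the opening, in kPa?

Pressure head ψ = h − z = 87.95 − 69.88 = 18.07 m.
P = ρgψ = 1344 × 9.81 × 18.07 = 238246 Pa ≈ 238 kPa.

P ≈ 238 kPa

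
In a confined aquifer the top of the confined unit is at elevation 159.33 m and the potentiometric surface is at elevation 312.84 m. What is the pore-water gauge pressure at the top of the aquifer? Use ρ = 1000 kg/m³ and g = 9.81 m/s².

Pressure head at the aquifer top: ψ = h − z = 312.84 − 159.33 = 153.51 m.
P = ρgψ = 1000 × 9.81 × 153.51 = 1505933 Pa ≈ 1510 kPa.

P ≈ 1510 kPa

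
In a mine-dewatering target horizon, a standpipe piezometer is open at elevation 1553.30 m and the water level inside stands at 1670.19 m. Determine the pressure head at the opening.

ψ ≈ 116.89 m

Total head h = 1670.19 m (the water-surface elevation in the piezometer).
Pressure head ψ = h − z = 1670.19 − 1553.30 = 116.89 m.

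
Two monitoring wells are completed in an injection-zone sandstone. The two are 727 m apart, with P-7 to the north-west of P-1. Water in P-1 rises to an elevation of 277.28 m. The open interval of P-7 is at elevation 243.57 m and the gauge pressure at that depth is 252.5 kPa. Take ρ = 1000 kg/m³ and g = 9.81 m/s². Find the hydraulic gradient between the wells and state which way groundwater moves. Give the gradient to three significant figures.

Total head at P-1: h = 277.28 m (water level in the piezometer is the total head).
Pressure head at P-7: ψ = P/(ρg) = 252.5×1000 / (1000 × 9.81) = 25.74 m.
Total head at P-7: h = z + ψ = 243.57 + 25.74 = 269.31 m.
Head difference: h(P-1) − h(P-7) = 277.28 − 269.31 = 7.97 m.
Hydraulic gradient: i = |Δh| / L = 7.97 / 727 = 0.0110.
Flow is from higher to lower head: from P-1 toward P-7, i.e. toward the north-west.

i ≈ 0.0110; groundwater flows toward the north-west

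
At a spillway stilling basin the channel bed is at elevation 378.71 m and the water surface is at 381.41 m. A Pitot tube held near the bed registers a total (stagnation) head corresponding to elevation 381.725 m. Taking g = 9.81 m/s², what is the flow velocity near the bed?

Near the bed, under hydrostatic conditions, the piezometric head (z + ψ) equals the free-surface elevation, 381.41 m.
Velocity head = total − piezometric = 381.725 − 381.41 = 0.315 m.
v = √(2g·h_v) = √(2 × 9.81 × 0.315) = 2.49 m/s.

v ≈ 2.49 m/s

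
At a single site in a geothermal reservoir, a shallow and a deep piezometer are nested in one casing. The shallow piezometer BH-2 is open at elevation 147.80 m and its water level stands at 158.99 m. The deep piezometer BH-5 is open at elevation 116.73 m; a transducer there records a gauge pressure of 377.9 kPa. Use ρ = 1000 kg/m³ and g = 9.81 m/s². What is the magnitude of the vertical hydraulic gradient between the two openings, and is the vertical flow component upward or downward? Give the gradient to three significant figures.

Total head at BH-2: h = 158.99 m (water level in the standpipe).
Pressure head at BH-5: ψ = P/(ρg) = 377.9×1000 / (1000 × 9.81) = 38.52 m.
Total head at BH-5: h = z + ψ = 116.73 + 38.52 = 155.25 m.
Δh = h(BH-2) − h(BH-5) = 158.99 − 155.25 = 3.74 m.
Vertical separation Δz = 147.80 − 116.73 = 31.07 m.
|i_v| = |Δh| / Δz = 3.74 / 31.07 = 0.120.
Head is higher in the shallow piezometer, so vertical flow is downward (recharge condition).

|i_v| ≈ 0.120; vertical flow is downward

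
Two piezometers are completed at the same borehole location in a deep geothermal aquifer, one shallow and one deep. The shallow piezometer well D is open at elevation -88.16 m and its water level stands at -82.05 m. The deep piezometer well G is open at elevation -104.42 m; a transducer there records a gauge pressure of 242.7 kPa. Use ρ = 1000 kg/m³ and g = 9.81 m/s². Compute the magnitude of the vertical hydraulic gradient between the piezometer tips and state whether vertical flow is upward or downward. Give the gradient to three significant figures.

Total head at well D: h = -82.05 m (water level in the standpipe).
Pressure head at well G: ψ = P/(ρg) = 242.7×1000 / (1000 × 9.81) = 24.74 m.
Total head at well G: h = z + ψ = -104.42 + 24.74 = -79.68 m.
Δh = h(well D) − h(well G) = -82.05 − (-79.68) = -2.37 m.
Vertical separation Δz = -88.16 − (-104.42) = 16.26 m.
|i_v| = |Δh| / Δz = 2.37 / 16.26 = 0.146.
Head is higher in the deep piezometer, so vertical flow is upward (discharge condition).

|i_v| ≈ 0.146; vertical flow is upward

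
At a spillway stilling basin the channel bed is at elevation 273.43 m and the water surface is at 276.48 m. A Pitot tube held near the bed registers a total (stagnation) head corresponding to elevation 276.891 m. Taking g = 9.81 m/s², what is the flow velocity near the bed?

v ≈ 2.84 m/s

Near the bed, under hydrostatic conditions, the piezometric head (z + ψ) equals the free-surface elevation, 276.48 m.
Velocity head = total − piezometric = 276.891 − 276.48 = 0.411 m.
v = √(2g·h_v) = √(2 × 9.81 × 0.411) = 2.84 m/s.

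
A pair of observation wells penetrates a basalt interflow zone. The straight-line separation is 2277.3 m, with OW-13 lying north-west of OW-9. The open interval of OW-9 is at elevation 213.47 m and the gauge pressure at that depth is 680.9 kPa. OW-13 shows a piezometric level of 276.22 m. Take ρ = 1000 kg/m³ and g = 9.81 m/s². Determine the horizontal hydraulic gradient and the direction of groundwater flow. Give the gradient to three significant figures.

Pressure head at OW-9: ψ = P/(ρg) = 680.9×1000 / (1000 × 9.81) = 69.41 m.
Total head at OW-9: h = z + ψ = 213.47 + 69.41 = 282.88 m.
Total head at OW-13: h = 276.22 m (water level in the piezometer is the total head).
Head difference: h(OW-9) − h(OW-13) = 282.88 − 276.22 = 6.66 m.
Hydraulic gradient: i = |Δh| / L = 6.66 / 2277.3 = 0.00292.
Flow is from higher to lower head: from OW-9 toward OW-13, i.e. toward the north-west.

i ≈ 0.00292; groundwater flows toward the north-west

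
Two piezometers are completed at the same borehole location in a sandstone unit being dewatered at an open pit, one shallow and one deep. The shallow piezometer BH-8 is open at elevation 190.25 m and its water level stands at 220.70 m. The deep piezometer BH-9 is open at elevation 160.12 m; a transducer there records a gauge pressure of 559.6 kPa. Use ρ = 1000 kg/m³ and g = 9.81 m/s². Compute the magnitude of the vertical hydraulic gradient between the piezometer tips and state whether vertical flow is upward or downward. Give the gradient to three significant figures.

|i_v| ≈ 0.117; vertical flow is downward

Total head at BH-8: h = 220.70 m (water level in the standpipe).
Pressure head at BH-9: ψ = P/(ρg) = 559.6×1000 / (1000 × 9.81) = 57.04 m.
Total head at BH-9: h = z + ψ = 160.12 + 57.04 = 217.16 m.
Δh = h(BH-8) − h(BH-9) = 220.70 − 217.16 = 3.54 m.
Vertical separation Δz = 190.25 − 160.12 = 30.13 m.
|i_v| = |Δh| / Δz = 3.54 / 30.13 = 0.117.
Head is higher in the shallow piezometer, so vertical flow is downward (recharge condition).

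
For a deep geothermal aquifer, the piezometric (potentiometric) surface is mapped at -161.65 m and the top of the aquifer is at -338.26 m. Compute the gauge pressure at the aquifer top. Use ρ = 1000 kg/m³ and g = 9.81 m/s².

Pressure head at the aquifer top: ψ = h − z = -161.65 − (-338.26) = 176.61 m.
P = ρgψ = 1000 × 9.81 × 176.61 = 1732544 Pa ≈ 1730 kPa.

P ≈ 1730 kPa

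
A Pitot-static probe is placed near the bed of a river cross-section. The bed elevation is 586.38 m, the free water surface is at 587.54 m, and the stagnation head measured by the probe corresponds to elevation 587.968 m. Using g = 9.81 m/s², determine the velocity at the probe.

Near the bed, under hydrostatic conditions, the piezometric head (z + ψ) equals the free-surface elevation, 587.54 m.
Velocity head = total − piezometric = 587.968 − 587.54 = 0.428 m.
v = √(2g·h_v) = √(2 × 9.81 × 0.428) = 2.90 m/s.

v ≈ 2.90 m/s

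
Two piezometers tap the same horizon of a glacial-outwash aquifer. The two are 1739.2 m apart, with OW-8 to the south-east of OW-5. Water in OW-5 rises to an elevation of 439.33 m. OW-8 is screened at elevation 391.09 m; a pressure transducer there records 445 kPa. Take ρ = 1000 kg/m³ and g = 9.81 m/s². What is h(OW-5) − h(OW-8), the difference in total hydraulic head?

Total head at OW-5: h = 439.33 m (water level in the piezometer is the total head).
Pressure head at OW-8: ψ = P/(ρg) = 445×1000 / (1000 × 9.81) = 45.36 m.
Total head at OW-8: h = z + ψ = 391.09 + 45.36 = 436.45 m.
Head difference: h(OW-5) − h(OW-8) = 439.33 − 436.45 = 2.88 m.

Δh ≈ 2.88 m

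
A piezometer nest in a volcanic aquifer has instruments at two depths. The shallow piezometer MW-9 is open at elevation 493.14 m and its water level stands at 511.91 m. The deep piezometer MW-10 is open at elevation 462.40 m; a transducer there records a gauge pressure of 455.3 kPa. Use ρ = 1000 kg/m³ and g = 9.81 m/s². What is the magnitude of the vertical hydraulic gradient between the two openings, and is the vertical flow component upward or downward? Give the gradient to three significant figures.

|i_v| ≈ 0.101; vertical flow is downward

Total head at MW-9: h = 511.91 m (water level in the standpipe).
Pressure head at MW-10: ψ = P/(ρg) = 455.3×1000 / (1000 × 9.81) = 46.41 m.
Total head at MW-10: h = z + ψ = 462.40 + 46.41 = 508.81 m.
Δh = h(MW-9) − h(MW-10) = 511.91 − 508.81 = 3.10 m.
Vertical separation Δz = 493.14 − 462.40 = 30.74 m.
|i_v| = |Δh| / Δz = 3.10 / 30.74 = 0.101.
Head is higher in the shallow piezometer, so vertical flow is downward (recharge condition).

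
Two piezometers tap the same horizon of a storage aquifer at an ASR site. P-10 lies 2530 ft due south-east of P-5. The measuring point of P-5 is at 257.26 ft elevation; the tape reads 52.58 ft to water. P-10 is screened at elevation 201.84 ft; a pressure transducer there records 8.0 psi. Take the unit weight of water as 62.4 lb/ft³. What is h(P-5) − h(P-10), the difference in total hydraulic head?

Δh ≈ -15.62 ft

Total head at P-5: h = 257.26 − 52.58 = 204.68 ft.
Pressure head at P-10: ψ = 144·P/γ = 144 × 8.0 / 62.4 = 18.46 ft.
Total head at P-10: h = z + ψ = 201.84 + 18.46 = 220.30 ft.
Head difference: h(P-5) − h(P-10) = 204.68 − 220.30 = -15.62 ft.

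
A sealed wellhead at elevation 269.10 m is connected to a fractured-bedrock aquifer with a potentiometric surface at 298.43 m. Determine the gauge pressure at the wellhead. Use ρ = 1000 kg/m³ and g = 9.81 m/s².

Head above the cap: Δh = 298.43 − 269.10 = 29.33 m.
P = ρgΔh = 1000 × 9.81 × 29.33 = 287727 Pa ≈ 288 kPa.

P ≈ 288 kPa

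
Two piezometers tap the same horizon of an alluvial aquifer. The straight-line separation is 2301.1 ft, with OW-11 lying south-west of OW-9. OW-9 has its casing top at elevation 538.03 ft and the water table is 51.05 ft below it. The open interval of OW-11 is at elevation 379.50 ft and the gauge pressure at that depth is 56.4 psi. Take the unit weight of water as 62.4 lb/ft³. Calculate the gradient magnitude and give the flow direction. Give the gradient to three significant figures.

i ≈ 0.00985; groundwater flows toward the north-east

Total head at OW-9: h = 538.03 − 51.05 = 486.98 ft.
Pressure head at OW-11: ψ = 144·P/γ = 144 × 56.4 / 62.4 = 130.15 ft.
Total head at OW-11: h = z + ψ = 379.50 + 130.15 = 509.65 ft.
Head difference: h(OW-9) − h(OW-11) = 486.98 − 509.65 = -22.67 ft.
Hydraulic gradient: i = |Δh| / L = 22.67 / 2301.1 = 0.00985.
Flow is from higher to lower head: from OW-11 toward OW-9, i.e. toward the north-east.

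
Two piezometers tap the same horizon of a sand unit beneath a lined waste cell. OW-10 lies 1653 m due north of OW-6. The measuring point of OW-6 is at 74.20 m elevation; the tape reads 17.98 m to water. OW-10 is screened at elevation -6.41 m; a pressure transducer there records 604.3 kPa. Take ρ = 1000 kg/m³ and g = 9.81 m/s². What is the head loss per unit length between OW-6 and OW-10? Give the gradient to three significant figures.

Total head at OW-6: h = 74.20 − 17.98 = 56.22 m.
Pressure head at OW-10: ψ = P/(ρg) = 604.3×1000 / (1000 × 9.81) = 61.60 m.
Total head at OW-10: h = z + ψ = -6.41 + 61.60 = 55.19 m.
Head difference: h(OW-6) − h(OW-10) = 56.22 − 55.19 = 1.03 m.
Hydraulic gradient: i = |Δh| / L = 1.03 / 1653 = 0.000623.

i ≈ 0.000623 m/m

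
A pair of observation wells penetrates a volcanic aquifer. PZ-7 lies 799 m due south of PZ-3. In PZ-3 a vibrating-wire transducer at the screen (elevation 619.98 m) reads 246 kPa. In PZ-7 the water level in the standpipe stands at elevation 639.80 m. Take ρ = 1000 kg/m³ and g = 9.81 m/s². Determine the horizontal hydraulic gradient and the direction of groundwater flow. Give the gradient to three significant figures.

Pressure head at PZ-3: ψ = P/(ρg) = 246×1000 / (1000 × 9.81) = 25.08 m.
Total head at PZ-3: h = z + ψ = 619.98 + 25.08 = 645.06 m.
Total head at PZ-7: h = 639.80 m (water level in the piezometer is the total head).
Head difference: h(PZ-3) − h(PZ-7) = 645.06 − 639.80 = 5.26 m.
Hydraulic gradient: i = |Δh| / L = 5.26 / 799 = 0.00658.
Flow is from higher to lower head: from PZ-3 toward PZ-7, i.e. toward the south.

i ≈ 0.00658; groundwater flows toward the south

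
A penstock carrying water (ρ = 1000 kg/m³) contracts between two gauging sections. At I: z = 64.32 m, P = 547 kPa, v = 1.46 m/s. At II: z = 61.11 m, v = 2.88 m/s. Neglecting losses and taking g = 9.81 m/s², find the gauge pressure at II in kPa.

Pressure head at I: ψ₁ = P₁/(ρg) = 547×1000 / (1000 × 9.81) = 55.76 m.
Velocity heads: v₁²/2g = 1.46²/19.62 = 0.109 m; v₂²/2g = 2.88²/19.62 = 0.423 m.
Total head H = z₁ + ψ₁ + v₁²/2g = 64.32 + 55.76 + 0.109 = 120.19 m.
ψ₂ = H − z₂ − v₂²/2g = 120.19 − 61.11 − 0.423 = 58.66 m.
P₂ = ρgψ₂ = 1000 × 9.81 × 58.66 ≈ 575 kPa.

P₂ ≈ 575 kPa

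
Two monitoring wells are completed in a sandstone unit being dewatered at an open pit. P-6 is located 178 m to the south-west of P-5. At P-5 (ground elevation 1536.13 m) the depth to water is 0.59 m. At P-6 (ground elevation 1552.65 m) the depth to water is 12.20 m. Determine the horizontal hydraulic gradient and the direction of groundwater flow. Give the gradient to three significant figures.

i ≈ 0.0276; groundwater flows toward the north-east

Total head at P-5: h = 1536.13 − 0.59 = 1535.54 m.
Total head at P-6: h = 1552.65 − 12.20 = 1540.45 m.
Head difference: h(P-5) − h(P-6) = 1535.54 − 1540.45 = -4.91 m.
Hydraulic gradient: i = |Δh| / L = 4.91 / 178 = 0.0276.
Flow is from higher to lower head: from P-6 toward P-5, i.e. toward the north-east.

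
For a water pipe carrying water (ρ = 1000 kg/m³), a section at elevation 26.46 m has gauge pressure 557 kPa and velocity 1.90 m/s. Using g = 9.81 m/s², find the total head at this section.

h ≈ 83.42 m

Pressure head ψ = P/(ρg) = 557×1000 / (1000 × 9.81) = 56.78 m.
Velocity head = v²/(2g) = 1.90² / (2 × 9.81) = 0.184 m.
h = z + ψ + v²/(2g) = 26.46 + 56.78 + 0.184 = 83.42 m.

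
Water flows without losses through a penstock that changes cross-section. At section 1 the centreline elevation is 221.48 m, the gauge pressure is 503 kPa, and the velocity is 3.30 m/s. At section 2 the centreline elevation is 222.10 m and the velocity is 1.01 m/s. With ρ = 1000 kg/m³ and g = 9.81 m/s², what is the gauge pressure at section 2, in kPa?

P₂ ≈ 502 kPa

Pressure head at 1: ψ₁ = P₁/(ρg) = 503×1000 / (1000 × 9.81) = 51.27 m.
Velocity heads: v₁²/2g = 3.30²/19.62 = 0.555 m; v₂²/2g = 1.01²/19.62 = 0.052 m.
Total head H = z₁ + ψ₁ + v₁²/2g = 221.48 + 51.27 + 0.555 = 273.31 m.
ψ₂ = H − z₂ − v₂²/2g = 273.31 − 222.10 − 0.052 = 51.16 m.
P₂ = ρgψ₂ = 1000 × 9.81 × 51.16 ≈ 502 kPa.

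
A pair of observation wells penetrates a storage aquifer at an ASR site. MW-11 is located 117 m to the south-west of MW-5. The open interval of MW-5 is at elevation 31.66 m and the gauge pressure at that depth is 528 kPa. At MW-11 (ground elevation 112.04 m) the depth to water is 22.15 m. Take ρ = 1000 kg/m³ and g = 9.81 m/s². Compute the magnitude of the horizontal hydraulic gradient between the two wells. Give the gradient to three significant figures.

Pressure head at MW-5: ψ = P/(ρg) = 528×1000 / (1000 × 9.81) = 53.82 m.
Total head at MW-5: h = z + ψ = 31.66 + 53.82 = 85.48 m.
Total head at MW-11: h = 112.04 − 22.15 = 89.89 m.
Head difference: h(MW-5) − h(MW-11) = 85.48 − 89.89 = -4.41 m.
Hydraulic gradient: i = |Δh| / L = 4.41 / 117 = 0.0377.

i ≈ 0.0377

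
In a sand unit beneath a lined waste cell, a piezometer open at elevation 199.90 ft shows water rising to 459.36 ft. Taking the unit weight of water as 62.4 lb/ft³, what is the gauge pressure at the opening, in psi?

P ≈ 112 psi

Pressure head ψ = h − z = 459.36 − 199.90 = 259.46 ft.
P = γ·ψ / 144 = 62.4 × 259.46 / 144 = 112 psi.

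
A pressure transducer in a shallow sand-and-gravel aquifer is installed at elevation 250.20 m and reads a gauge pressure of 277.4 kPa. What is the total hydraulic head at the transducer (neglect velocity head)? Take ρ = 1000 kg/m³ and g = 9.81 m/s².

h ≈ 278.48 m

ψ = P/(ρg) = 277.4×1000 / (1000 × 9.81) = 28.28 m.
h = z + ψ = 250.20 + 28.28 = 278.48 m.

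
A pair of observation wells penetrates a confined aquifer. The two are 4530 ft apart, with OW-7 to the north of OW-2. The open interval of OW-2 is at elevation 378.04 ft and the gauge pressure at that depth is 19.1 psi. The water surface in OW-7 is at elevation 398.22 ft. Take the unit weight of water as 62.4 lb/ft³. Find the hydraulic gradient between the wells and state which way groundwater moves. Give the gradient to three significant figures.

Pressure head at OW-2: ψ = 144·P/γ = 144 × 19.1 / 62.4 = 44.08 ft.
Total head at OW-2: h = z + ψ = 378.04 + 44.08 = 422.12 ft.
Total head at OW-7: h = 398.22 ft (water level in the piezometer is the total head).
Head difference: h(OW-2) − h(OW-7) = 422.12 − 398.22 = 23.90 ft.
Hydraulic gradient: i = |Δh| / L = 23.90 / 4530 = 0.00528.
Flow is from higher to lower head: from OW-2 toward OW-7, i.e. toward the north.

i ≈ 0.00528; groundwater flows toward the north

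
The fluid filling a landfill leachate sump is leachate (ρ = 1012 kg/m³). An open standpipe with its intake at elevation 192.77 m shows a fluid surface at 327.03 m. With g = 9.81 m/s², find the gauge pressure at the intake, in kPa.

P ≈ 1330 kPa

Pressure head ψ = h − z = 327.03 − 192.77 = 134.26 m.
P = ρgψ = 1012 × 9.81 × 134.26 = 1332896 Pa ≈ 1330 kPa.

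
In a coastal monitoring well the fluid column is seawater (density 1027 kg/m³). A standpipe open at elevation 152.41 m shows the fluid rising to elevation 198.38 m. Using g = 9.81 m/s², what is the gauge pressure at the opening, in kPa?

P ≈ 463 kPa

Pressure head ψ = h − z = 198.38 − 152.41 = 45.97 m.
P = ρgψ = 1027 × 9.81 × 45.97 = 463142 Pa ≈ 463 kPa.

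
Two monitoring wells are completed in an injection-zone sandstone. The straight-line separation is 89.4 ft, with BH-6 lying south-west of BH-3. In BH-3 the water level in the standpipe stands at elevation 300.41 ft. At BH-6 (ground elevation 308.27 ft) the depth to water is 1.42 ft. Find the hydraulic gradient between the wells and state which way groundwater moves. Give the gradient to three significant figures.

Total head at BH-3: h = 300.41 ft (water level in the piezometer is the total head).
Total head at BH-6: h = 308.27 − 1.42 = 306.85 ft.
Head difference: h(BH-3) − h(BH-6) = 300.41 − 306.85 = -6.44 ft.
Hydraulic gradient: i = |Δh| / L = 6.44 / 89.4 = 0.0720.
Flow is from higher to lower head: from BH-6 toward BH-3, i.e. toward the north-east.

i ≈ 0.0720; groundwater flows toward the north-east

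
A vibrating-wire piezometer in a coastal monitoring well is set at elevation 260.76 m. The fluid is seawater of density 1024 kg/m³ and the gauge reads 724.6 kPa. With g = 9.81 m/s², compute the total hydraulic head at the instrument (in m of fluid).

ψ = P/(ρg) = 724.6×1000 / (1024 × 9.81) = 72.13 m.
h = z + ψ = 260.76 + 72.13 = 332.89 m.

h ≈ 332.89 m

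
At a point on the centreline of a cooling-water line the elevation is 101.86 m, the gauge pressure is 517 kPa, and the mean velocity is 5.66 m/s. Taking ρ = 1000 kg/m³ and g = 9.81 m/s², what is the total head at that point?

Pressure head ψ = P/(ρg) = 517×1000 / (1000 × 9.81) = 52.70 m.
Velocity head = v²/(2g) = 5.66² / (2 × 9.81) = 1.633 m.
h = z + ψ + v²/(2g) = 101.86 + 52.70 + 1.633 = 156.19 m.

h ≈ 156.19 m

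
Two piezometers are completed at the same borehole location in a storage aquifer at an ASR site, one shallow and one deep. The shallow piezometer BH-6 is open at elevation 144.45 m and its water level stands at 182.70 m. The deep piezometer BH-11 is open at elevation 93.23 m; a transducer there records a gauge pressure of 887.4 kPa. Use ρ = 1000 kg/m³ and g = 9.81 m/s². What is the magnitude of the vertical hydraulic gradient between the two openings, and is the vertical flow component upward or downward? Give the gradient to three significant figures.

|i_v| ≈ 0.0193; vertical flow is upward

Total head at BH-6: h = 182.70 m (water level in the standpipe).
Pressure head at BH-11: ψ = P/(ρg) = 887.4×1000 / (1000 × 9.81) = 90.46 m.
Total head at BH-11: h = z + ψ = 93.23 + 90.46 = 183.69 m.
Δh = h(BH-6) − h(BH-11) = 182.70 − 183.69 = -0.99 m.
Vertical separation Δz = 144.45 − 93.23 = 51.22 m.
|i_v| = |Δh| / Δz = 0.99 / 51.22 = 0.0193.
Head is higher in the deep piezometer, so vertical flow is upward (discharge condition).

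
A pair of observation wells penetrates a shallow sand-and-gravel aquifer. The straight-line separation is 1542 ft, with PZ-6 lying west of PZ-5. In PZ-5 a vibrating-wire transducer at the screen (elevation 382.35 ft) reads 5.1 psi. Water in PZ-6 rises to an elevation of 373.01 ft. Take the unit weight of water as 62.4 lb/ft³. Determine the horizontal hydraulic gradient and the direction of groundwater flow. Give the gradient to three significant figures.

i ≈ 0.0137; groundwater flows toward the west

Pressure head at PZ-5: ψ = 144·P/γ = 144 × 5.1 / 62.4 = 11.77 ft.
Total head at PZ-5: h = z + ψ = 382.35 + 11.77 = 394.12 ft.
Total head at PZ-6: h = 373.01 ft (water level in the piezometer is the total head).
Head difference: h(PZ-5) − h(PZ-6) = 394.12 − 373.01 = 21.11 ft.
Hydraulic gradient: i = |Δh| / L = 21.11 / 1542 = 0.0137.
Flow is from higher to lower head: from PZ-5 toward PZ-6, i.e. toward the west.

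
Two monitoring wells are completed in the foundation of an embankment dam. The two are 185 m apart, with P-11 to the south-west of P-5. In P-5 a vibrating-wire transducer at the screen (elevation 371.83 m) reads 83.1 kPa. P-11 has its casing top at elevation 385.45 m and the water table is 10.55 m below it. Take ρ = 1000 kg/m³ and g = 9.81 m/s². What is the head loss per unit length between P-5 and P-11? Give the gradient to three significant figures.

Pressure head at P-5: ψ = P/(ρg) = 83.1×1000 / (1000 × 9.81) = 8.47 m.
Total head at P-5: h = z + ψ = 371.83 + 8.47 = 380.30 m.
Total head at P-11: h = 385.45 − 10.55 = 374.90 m.
Head difference: h(P-5) − h(P-11) = 380.30 − 374.90 = 5.40 m.
Hydraulic gradient: i = |Δh| / L = 5.40 / 185 = 0.0292.

i ≈ 0.0292 m/m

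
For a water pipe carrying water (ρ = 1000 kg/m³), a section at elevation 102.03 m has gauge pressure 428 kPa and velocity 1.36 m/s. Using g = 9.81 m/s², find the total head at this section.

Pressure head ψ = P/(ρg) = 428×1000 / (1000 × 9.81) = 43.63 m.
Velocity head = v²/(2g) = 1.36² / (2 × 9.81) = 0.094 m.
h = z + ψ + v²/(2g) = 102.03 + 43.63 + 0.094 = 145.75 m.

h ≈ 145.75 m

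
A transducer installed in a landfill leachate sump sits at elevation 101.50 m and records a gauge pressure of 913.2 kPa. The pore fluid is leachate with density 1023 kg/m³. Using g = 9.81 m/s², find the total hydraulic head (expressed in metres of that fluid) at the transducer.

ψ = P/(ρg) = 913.2×1000 / (1023 × 9.81) = 91.00 m.
h = z + ψ = 101.50 + 91.00 = 192.50 m.

h ≈ 192.50 m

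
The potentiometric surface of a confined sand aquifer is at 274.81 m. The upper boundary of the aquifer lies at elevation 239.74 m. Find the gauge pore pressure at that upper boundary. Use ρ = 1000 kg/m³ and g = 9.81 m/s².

P ≈ 344 kPa

Pressure head at the aquifer top: ψ = h − z = 274.81 − 239.74 = 35.07 m.
P = ρgψ = 1000 × 9.81 × 35.07 = 344037 Pa ≈ 344 kPa.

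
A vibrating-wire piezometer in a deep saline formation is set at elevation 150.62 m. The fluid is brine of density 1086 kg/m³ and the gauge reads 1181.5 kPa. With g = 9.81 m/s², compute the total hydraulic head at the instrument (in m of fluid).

ψ = P/(ρg) = 1181.5×1000 / (1086 × 9.81) = 110.90 m.
h = z + ψ = 150.62 + 110.90 = 261.52 m.

h ≈ 261.52 m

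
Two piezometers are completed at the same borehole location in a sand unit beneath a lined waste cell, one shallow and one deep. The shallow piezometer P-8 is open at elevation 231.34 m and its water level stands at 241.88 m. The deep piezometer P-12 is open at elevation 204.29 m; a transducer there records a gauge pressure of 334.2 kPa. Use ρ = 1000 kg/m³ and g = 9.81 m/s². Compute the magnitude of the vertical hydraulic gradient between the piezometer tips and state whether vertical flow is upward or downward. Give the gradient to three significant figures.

Total head at P-8: h = 241.88 m (water level in the standpipe).
Pressure head at P-12: ψ = P/(ρg) = 334.2×1000 / (1000 × 9.81) = 34.07 m.
Total head at P-12: h = z + ψ = 204.29 + 34.07 = 238.36 m.
Δh = h(P-8) − h(P-12) = 241.88 − 238.36 = 3.52 m.
Vertical separation Δz = 231.34 − 204.29 = 27.05 m.
|i_v| = |Δh| / Δz = 3.52 / 27.05 = 0.130.
Head is higher in the shallow piezometer, so vertical flow is downward (recharge condition).

|i_v| ≈ 0.130; vertical flow is downward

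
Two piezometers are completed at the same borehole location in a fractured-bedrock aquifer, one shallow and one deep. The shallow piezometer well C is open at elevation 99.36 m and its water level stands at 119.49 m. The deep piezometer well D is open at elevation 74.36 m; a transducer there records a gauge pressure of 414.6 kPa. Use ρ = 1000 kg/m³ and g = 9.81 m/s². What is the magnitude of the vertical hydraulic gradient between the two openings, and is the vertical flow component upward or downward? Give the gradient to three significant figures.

Total head at well C: h = 119.49 m (water level in the standpipe).
Pressure head at well D: ψ = P/(ρg) = 414.6×1000 / (1000 × 9.81) = 42.26 m.
Total head at well D: h = z + ψ = 74.36 + 42.26 = 116.62 m.
Δh = h(well C) − h(well D) = 119.49 − 116.62 = 2.87 m.
Vertical separation Δz = 99.36 − 74.36 = 25.00 m.
|i_v| = |Δh| / Δz = 2.87 / 25.00 = 0.115.
Head is higher in the shallow piezometer, so vertical flow is downward (recharge condition).

|i_v| ≈ 0.115; vertical flow is downward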